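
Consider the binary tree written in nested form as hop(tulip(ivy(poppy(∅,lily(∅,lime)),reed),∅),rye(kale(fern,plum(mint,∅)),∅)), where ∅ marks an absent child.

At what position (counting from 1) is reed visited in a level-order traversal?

7

Level-order visits nodes level by level from the root, left to right within each level.
Level 0: hop
Level 1: tulip, rye
Level 2: ivy, kale
Level 3: poppy, reed, fern, plum
Level 4: lily, mint
Level 5: lime
Full level-order sequence: hop, tulip, rye, ivy, kale, poppy, reed, fern, plum, lily, mint, lime.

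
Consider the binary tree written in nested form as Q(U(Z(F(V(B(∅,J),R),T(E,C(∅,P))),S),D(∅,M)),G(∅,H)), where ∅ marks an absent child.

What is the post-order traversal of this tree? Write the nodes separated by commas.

J, B, R, V, E, P, C, T, F, S, Z, M, D, U, H, G, Q

Post-order visits the left subtree, then the right subtree, then the node.
At Q: go left to U.
  At U: go left to Z.
    At Z: go left to F.
      At F: go left to V.
        At V: go left to B.
          At B: no left child.
          At B: go right to J.
            J is a leaf — visit J.
          Visit B.
        At V: go right to R.
          R is a leaf — visit R.
        Visit V.
      At F: go right to T.
        At T: go left to E.
          E is a leaf — visit E.
        At T: go right to C.
          At C: no left child.
          At C: go right to P.
            P is a leaf — visit P.
          Visit C.
        Visit T.
      Visit F.
    At Z: go right to S.
      S is a leaf — visit S.
    Visit Z.
  At U: go right to D.
    At D: no left child.
    At D: go right to M.
      M is a leaf — visit M.
    Visit D.
  Visit U.
At Q: go right to G.
  At G: no left child.
  At G: go right to H.
    H is a leaf — visit H.
  Visit G.
Visit Q.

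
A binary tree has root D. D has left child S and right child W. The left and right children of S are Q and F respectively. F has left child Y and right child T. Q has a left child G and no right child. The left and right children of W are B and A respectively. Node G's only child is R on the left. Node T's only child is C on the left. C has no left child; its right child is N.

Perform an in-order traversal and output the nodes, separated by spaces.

R G Q S Y F C N T D B W A

In-order visits the left subtree, then the node, then the right subtree.
At D: go left to S.
  At S: go left to Q.
    At Q: go left to G.
      At G: go left to R.
        R is a leaf — visit R.
      Visit G.
      At G: no right child.
    Visit Q.
    At Q: no right child.
  Visit S.
  At S: go right to F.
    At F: go left to Y.
      Y is a leaf — visit Y.
    Visit F.
    At F: go right to T.
      At T: go left to C.
        At C: no left child.
        Visit C.
        At C: go right to N.
          N is a leaf — visit N.
      Visit T.
      At T: no right child.
Visit D.
At D: go right to W.
  At W: go left to B.
    B is a leaf — visit B.
  Visit W.
  At W: go right to A.
    A is a leaf — visit A.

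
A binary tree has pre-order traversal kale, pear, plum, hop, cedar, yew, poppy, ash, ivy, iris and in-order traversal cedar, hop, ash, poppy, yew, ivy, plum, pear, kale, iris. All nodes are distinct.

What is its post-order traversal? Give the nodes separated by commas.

cedar, ash, poppy, ivy, yew, hop, plum, pear, iris, kale

The first element of pre-order is the root; it splits in-order into left and right subtrees.
Root kale: left subtree has 8 nodes {cedar, hop, ash, poppy, yew, ivy, plum, pear}, right has 1 {iris}.
  Root pear: left subtree has 7 nodes {cedar, hop, ash, poppy, yew, ivy, plum}, right has 0 { }.
    Root plum: left subtree has 6 nodes {cedar, hop, ash, poppy, yew, ivy}, right has 0 { }.
      Root hop: left subtree has 1 node {cedar}, right has 4 {ash, poppy, yew, ivy}.
        Root yew: left subtree has 2 nodes {ash, poppy}, right has 1 {ivy}.
          Root poppy: left subtree has 1 node {ash}, right has 0 { }.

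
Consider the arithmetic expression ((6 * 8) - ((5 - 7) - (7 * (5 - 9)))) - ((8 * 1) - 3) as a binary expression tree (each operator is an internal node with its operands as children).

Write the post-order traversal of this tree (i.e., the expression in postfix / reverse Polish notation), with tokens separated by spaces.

6 8 * 5 7 - 7 5 9 - * - - 8 1 * 3 - -

Post-order on an expression tree gives postfix notation: for each operator, emit left operand, right operand, then the operator.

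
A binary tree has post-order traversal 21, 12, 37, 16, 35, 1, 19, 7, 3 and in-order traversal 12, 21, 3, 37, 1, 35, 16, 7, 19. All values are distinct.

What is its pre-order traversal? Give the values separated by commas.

The last element of post-order is the root; it splits in-order into left and right subtrees.
Root 3: left subtree has 2 nodes {12, 21}, right has 6 {37, 1, 35, 16, 7, 19}.
  Root 12: left subtree has 0 nodes { }, right has 1 {21}.
  Root 7: left subtree has 4 nodes {37, 1, 35, 16}, right has 1 {19}.
    Root 1: left subtree has 1 node {37}, right has 2 {35, 16}.
      Root 35: left subtree has 0 nodes { }, right has 1 {16}.

3, 12, 21, 7, 1, 37, 35, 16, 19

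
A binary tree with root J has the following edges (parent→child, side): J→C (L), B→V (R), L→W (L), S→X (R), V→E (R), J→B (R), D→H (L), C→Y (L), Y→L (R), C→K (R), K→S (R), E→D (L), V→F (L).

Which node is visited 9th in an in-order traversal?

B

In-order visits the left subtree, then the node, then the right subtree.
At J: go left to C.
  At C: go left to Y.
    At Y: no left child.
    Visit Y.
    At Y: go right to L.
      At L: go left to W.
        W is a leaf — visit W.
      Visit L.
      At L: no right child.
  Visit C.
  At C: go right to K.
    At K: no left child.
    Visit K.
    At K: go right to S.
      At S: no left child.
      Visit S.
      At S: go right to X.
        X is a leaf — visit X.
Visit J.
At J: go right to B.
  At B: no left child.
  Visit B.
  At B: go right to V.
    At V: go left to F.
      F is a leaf — visit F.
    Visit V.
    At V: go right to E.
      At E: go left to D.
        At D: go left to H.
          H is a leaf — visit H.
        Visit D.
        At D: no right child.
      Visit E.
      At E: no right child.
Full in-order sequence: Y, W, L, C, K, S, X, J, B, F, V, H, D, E.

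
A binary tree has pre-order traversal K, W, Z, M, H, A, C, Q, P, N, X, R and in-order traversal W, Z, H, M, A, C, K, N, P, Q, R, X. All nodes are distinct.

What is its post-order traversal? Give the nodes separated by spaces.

The first element of pre-order is the root; it splits in-order into left and right subtrees.
Root K: left subtree has 6 nodes {W, Z, H, M, A, C}, right has 5 {N, P, Q, R, X}.
  Root W: left subtree has 0 nodes { }, right has 5 {Z, H, M, A, C}.
    Root Z: left subtree has 0 nodes { }, right has 4 {H, M, A, C}.
      Root M: left subtree has 1 node {H}, right has 2 {A, C}.
        Root A: left subtree has 0 nodes { }, right has 1 {C}.
  Root Q: left subtree has 2 nodes {N, P}, right has 2 {R, X}.
    Root P: left subtree has 1 node {N}, right has 0 { }.
    Root X: left subtree has 1 node {R}, right has 0 { }.

H C A M Z W N P R X Q K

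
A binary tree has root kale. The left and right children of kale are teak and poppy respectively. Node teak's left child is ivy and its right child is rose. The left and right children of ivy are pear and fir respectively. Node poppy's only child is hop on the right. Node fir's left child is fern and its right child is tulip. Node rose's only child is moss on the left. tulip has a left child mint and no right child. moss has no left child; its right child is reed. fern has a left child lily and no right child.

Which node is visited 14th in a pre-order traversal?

Pre-order visits the node, then its left subtree, then its right subtree.
Visit kale.
At kale: go left to teak.
  Visit teak.
  At teak: go left to ivy.
    Visit ivy.
    At ivy: go left to pear.
      pear is a leaf — visit pear.
    At ivy: go right to fir.
      Visit fir.
      At fir: go left to fern.
        Visit fern.
        At fern: go left to lily.
          lily is a leaf — visit lily.
        At fern: no right child.
      At fir: go right to tulip.
        Visit tulip.
        At tulip: go left to mint.
          mint is a leaf — visit mint.
        At tulip: no right child.
  At teak: go right to rose.
    Visit rose.
    At rose: go left to moss.
      Visit moss.
      At moss: no left child.
      At moss: go right to reed.
        reed is a leaf — visit reed.
    At rose: no right child.
At kale: go right to poppy.
  Visit poppy.
  At poppy: no left child.
  At poppy: go right to hop.
    hop is a leaf — visit hop.
Full pre-order sequence: kale, teak, ivy, pear, fir, fern, lily, tulip, mint, rose, moss, reed, poppy, hop.

hop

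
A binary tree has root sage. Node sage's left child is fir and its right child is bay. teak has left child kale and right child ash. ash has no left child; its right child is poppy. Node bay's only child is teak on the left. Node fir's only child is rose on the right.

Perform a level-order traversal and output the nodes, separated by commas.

sage, fir, bay, rose, teak, kale, ash, poppy

Level-order visits nodes level by level from the root, left to right within each level.
Level 0: sage
Level 1: fir, bay
Level 2: rose, teak
Level 3: kale, ash
Level 4: poppy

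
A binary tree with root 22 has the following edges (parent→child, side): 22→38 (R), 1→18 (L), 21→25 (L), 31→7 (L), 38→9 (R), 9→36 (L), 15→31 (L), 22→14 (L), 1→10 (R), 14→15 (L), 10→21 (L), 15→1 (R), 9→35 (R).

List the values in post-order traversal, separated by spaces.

7 31 18 25 21 10 1 15 14 36 35 9 38 22

Post-order visits the left subtree, then the right subtree, then the node.
At 22: go left to 14.
  At 14: go left to 15.
    At 15: go left to 31.
      At 31: go left to 7.
        7 is a leaf — visit 7.
      At 31: no right child.
      Visit 31.
    At 15: go right to 1.
      At 1: go left to 18.
        18 is a leaf — visit 18.
      At 1: go right to 10.
        At 10: go left to 21.
          At 21: go left to 25.
            25 is a leaf — visit 25.
          At 21: no right child.
          Visit 21.
        At 10: no right child.
        Visit 10.
      Visit 1.
    Visit 15.
  At 14: no right child.
  Visit 14.
At 22: go right to 38.
  At 38: no left child.
  At 38: go right to 9.
    At 9: go left to 36.
      36 is a leaf — visit 36.
    At 9: go right to 35.
      35 is a leaf — visit 35.
    Visit 9.
  Visit 38.
Visit 22.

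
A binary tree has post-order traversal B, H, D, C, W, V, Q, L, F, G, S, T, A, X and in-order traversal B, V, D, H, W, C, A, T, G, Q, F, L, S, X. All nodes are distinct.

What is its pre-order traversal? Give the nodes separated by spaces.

X A V B W D H C T S G F Q L

The last element of post-order is the root; it splits in-order into left and right subtrees.
Root X: left subtree has 13 nodes {B, V, D, H, W, C, A, T, G, Q, F, L, S}, right has 0 { }.
  Root A: left subtree has 6 nodes {B, V, D, H, W, C}, right has 6 {T, G, Q, F, L, S}.
    Root V: left subtree has 1 node {B}, right has 4 {D, H, W, C}.
      Root W: left subtree has 2 nodes {D, H}, right has 1 {C}.
        Root D: left subtree has 0 nodes { }, right has 1 {H}.
    Root T: left subtree has 0 nodes { }, right has 5 {G, Q, F, L, S}.
      Root S: left subtree has 4 nodes {G, Q, F, L}, right has 0 { }.
        Root G: left subtree has 0 nodes { }, right has 3 {Q, F, L}.
          Root F: left subtree has 1 node {Q}, right has 1 {L}.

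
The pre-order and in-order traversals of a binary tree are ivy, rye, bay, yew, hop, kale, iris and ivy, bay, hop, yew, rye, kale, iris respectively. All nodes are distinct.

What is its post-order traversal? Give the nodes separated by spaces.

hop yew bay iris kale rye ivy

The first element of pre-order is the root; it splits in-order into left and right subtrees.
Root ivy: left subtree has 0 nodes { }, right has 6 {bay, hop, yew, rye, kale, iris}.
  Root rye: left subtree has 3 nodes {bay, hop, yew}, right has 2 {kale, iris}.
    Root bay: left subtree has 0 nodes { }, right has 2 {hop, yew}.
      Root yew: left subtree has 1 node {hop}, right has 0 { }.
    Root kale: left subtree has 0 nodes { }, right has 1 {iris}.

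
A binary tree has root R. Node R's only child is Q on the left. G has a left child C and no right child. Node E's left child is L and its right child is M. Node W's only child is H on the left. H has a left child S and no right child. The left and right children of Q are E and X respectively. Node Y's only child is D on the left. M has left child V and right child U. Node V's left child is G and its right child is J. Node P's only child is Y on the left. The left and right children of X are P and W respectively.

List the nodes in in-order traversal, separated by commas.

In-order visits the left subtree, then the node, then the right subtree.
At R: go left to Q.
  At Q: go left to E.
    At E: go left to L.
      L is a leaf — visit L.
    Visit E.
    At E: go right to M.
      At M: go left to V.
        At V: go left to G.
          At G: go left to C.
            C is a leaf — visit C.
          Visit G.
          At G: no right child.
        Visit V.
        At V: go right to J.
          J is a leaf — visit J.
      Visit M.
      At M: go right to U.
        U is a leaf — visit U.
  Visit Q.
  At Q: go right to X.
    At X: go left to P.
      At P: go left to Y.
        At Y: go left to D.
          D is a leaf — visit D.
        Visit Y.
        At Y: no right child.
      Visit P.
      At P: no right child.
    Visit X.
    At X: go right to W.
      At W: go left to H.
        At H: go left to S.
          S is a leaf — visit S.
        Visit H.
        At H: no right child.
      Visit W.
      At W: no right child.
Visit R.
At R: no right child.

L, E, C, G, V, J, M, U, Q, D, Y, P, X, S, H, W, R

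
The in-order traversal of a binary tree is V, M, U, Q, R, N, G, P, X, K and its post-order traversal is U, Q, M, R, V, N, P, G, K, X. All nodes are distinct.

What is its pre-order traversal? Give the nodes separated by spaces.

The last element of post-order is the root; it splits in-order into left and right subtrees.
Root X: left subtree has 8 nodes {V, M, U, Q, R, N, G, P}, right has 1 {K}.
  Root G: left subtree has 6 nodes {V, M, U, Q, R, N}, right has 1 {P}.
    Root N: left subtree has 5 nodes {V, M, U, Q, R}, right has 0 { }.
      Root V: left subtree has 0 nodes { }, right has 4 {M, U, Q, R}.
        Root R: left subtree has 3 nodes {M, U, Q}, right has 0 { }.
          Root M: left subtree has 0 nodes { }, right has 2 {U, Q}.
            Root Q: left subtree has 1 node {U}, right has 0 { }.

X G N V R M Q U P K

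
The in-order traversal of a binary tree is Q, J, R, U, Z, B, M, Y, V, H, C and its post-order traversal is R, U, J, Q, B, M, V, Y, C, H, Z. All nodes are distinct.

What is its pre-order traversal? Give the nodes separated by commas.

The last element of post-order is the root; it splits in-order into left and right subtrees.
Root Z: left subtree has 4 nodes {Q, J, R, U}, right has 6 {B, M, Y, V, H, C}.
  Root Q: left subtree has 0 nodes { }, right has 3 {J, R, U}.
    Root J: left subtree has 0 nodes { }, right has 2 {R, U}.
      Root U: left subtree has 1 node {R}, right has 0 { }.
  Root H: left subtree has 4 nodes {B, M, Y, V}, right has 1 {C}.
    Root Y: left subtree has 2 nodes {B, M}, right has 1 {V}.
      Root M: left subtree has 1 node {B}, right has 0 { }.

Z, Q, J, U, R, H, Y, M, B, V, C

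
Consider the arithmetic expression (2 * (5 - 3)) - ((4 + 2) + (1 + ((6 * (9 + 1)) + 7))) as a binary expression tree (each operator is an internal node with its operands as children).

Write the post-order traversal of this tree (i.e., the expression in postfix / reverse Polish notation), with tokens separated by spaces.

2 5 3 - * 4 2 + 1 6 9 1 + * 7 + + + -

Post-order on an expression tree gives postfix notation: for each operator, emit left operand, right operand, then the operator.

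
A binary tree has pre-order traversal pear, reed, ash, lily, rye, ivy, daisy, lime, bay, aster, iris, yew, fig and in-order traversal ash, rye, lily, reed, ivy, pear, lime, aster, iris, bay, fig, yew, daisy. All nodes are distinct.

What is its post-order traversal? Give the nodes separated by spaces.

rye lily ash ivy reed iris aster fig yew bay lime daisy pear

The first element of pre-order is the root; it splits in-order into left and right subtrees.
Root pear: left subtree has 5 nodes {ash, rye, lily, reed, ivy}, right has 7 {lime, aster, iris, bay, fig, yew, daisy}.
  Root reed: left subtree has 3 nodes {ash, rye, lily}, right has 1 {ivy}.
    Root ash: left subtree has 0 nodes { }, right has 2 {rye, lily}.
      Root lily: left subtree has 1 node {rye}, right has 0 { }.
  Root daisy: left subtree has 6 nodes {lime, aster, iris, bay, fig, yew}, right has 0 { }.
    Root lime: left subtree has 0 nodes { }, right has 5 {aster, iris, bay, fig, yew}.
      Root bay: left subtree has 2 nodes {aster, iris}, right has 2 {fig, yew}.
        Root aster: left subtree has 0 nodes { }, right has 1 {iris}.
        Root yew: left subtree has 1 node {fig}, right has 0 { }.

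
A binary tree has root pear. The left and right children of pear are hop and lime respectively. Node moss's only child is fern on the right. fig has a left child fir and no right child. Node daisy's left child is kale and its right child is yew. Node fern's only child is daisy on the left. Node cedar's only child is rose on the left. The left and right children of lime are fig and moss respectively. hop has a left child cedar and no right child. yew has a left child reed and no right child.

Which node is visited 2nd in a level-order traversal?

Level-order visits nodes level by level from the root, left to right within each level.
Level 0: pear
Level 1: hop, lime
Level 2: cedar, fig, moss
Level 3: rose, fir, fern
Level 4: daisy
Level 5: kale, yew
Level 6: reed
Full level-order sequence: pear, hop, lime, cedar, fig, moss, rose, fir, fern, daisy, kale, yew, reed.

hop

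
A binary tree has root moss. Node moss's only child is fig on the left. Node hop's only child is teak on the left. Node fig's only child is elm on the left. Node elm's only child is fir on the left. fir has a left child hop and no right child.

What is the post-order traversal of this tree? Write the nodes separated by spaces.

teak hop fir elm fig moss

Post-order visits the left subtree, then the right subtree, then the node.
At moss: go left to fig.
  At fig: go left to elm.
    At elm: go left to fir.
      At fir: go left to hop.
        At hop: go left to teak.
          teak is a leaf — visit teak.
        At hop: no right child.
        Visit hop.
      At fir: no right child.
      Visit fir.
    At elm: no right child.
    Visit elm.
  At fig: no right child.
  Visit fig.
At moss: no right child.
Visit moss.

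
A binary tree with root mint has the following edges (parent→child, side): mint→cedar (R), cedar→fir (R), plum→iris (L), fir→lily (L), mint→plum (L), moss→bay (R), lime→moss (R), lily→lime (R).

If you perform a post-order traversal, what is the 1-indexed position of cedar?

Post-order visits the left subtree, then the right subtree, then the node.
At mint: go left to plum.
  At plum: go left to iris.
    iris is a leaf — visit iris.
  At plum: no right child.
  Visit plum.
At mint: go right to cedar.
  At cedar: no left child.
  At cedar: go right to fir.
    At fir: go left to lily.
      At lily: no left child.
      At lily: go right to lime.
        At lime: no left child.
        At lime: go right to moss.
          At moss: no left child.
          At moss: go right to bay.
            bay is a leaf — visit bay.
          Visit moss.
        Visit lime.
      Visit lily.
    At fir: no right child.
    Visit fir.
  Visit cedar.
Visit mint.
Full post-order sequence: iris, plum, bay, moss, lime, lily, fir, cedar, mint.

8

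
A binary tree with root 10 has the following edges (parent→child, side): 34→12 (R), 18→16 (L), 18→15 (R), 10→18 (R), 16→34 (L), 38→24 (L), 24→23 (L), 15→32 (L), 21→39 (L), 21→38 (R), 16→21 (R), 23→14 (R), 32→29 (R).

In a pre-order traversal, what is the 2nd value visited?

Pre-order visits the node, then its left subtree, then its right subtree.
Visit 10.
At 10: no left child.
At 10: go right to 18.
  Visit 18.
  At 18: go left to 16.
    Visit 16.
    At 16: go left to 34.
      Visit 34.
      At 34: no left child.
      At 34: go right to 12.
        12 is a leaf — visit 12.
    At 16: go right to 21.
      Visit 21.
      At 21: go left to 39.
        39 is a leaf — visit 39.
      At 21: go right to 38.
        Visit 38.
        At 38: go left to 24.
          Visit 24.
          At 24: go left to 23.
            Visit 23.
            At 23: no left child.
            At 23: go right to 14.
              14 is a leaf — visit 14.
          At 24: no right child.
        At 38: no right child.
  At 18: go right to 15.
    Visit 15.
    At 15: go left to 32.
      Visit 32.
      At 32: no left child.
      At 32: go right to 29.
        29 is a leaf — visit 29.
    At 15: no right child.
Full pre-order sequence: 10, 18, 16, 34, 12, 21, 39, 38, 24, 23, 14, 15, 32, 29.

18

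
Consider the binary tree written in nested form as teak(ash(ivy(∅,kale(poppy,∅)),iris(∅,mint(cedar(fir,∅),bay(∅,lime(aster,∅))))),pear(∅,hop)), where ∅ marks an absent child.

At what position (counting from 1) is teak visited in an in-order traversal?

In-order visits the left subtree, then the node, then the right subtree.
At teak: go left to ash.
  At ash: go left to ivy.
    At ivy: no left child.
    Visit ivy.
    At ivy: go right to kale.
      At kale: go left to poppy.
        poppy is a leaf — visit poppy.
      Visit kale.
      At kale: no right child.
  Visit ash.
  At ash: go right to iris.
    At iris: no left child.
    Visit iris.
    At iris: go right to mint.
      At mint: go left to cedar.
        At cedar: go left to fir.
          fir is a leaf — visit fir.
        Visit cedar.
        At cedar: no right child.
      Visit mint.
      At mint: go right to bay.
        At bay: no left child.
        Visit bay.
        At bay: go right to lime.
          At lime: go left to aster.
            aster is a leaf — visit aster.
          Visit lime.
          At lime: no right child.
Visit teak.
At teak: go right to pear.
  At pear: no left child.
  Visit pear.
  At pear: go right to hop.
    hop is a leaf — visit hop.
Full in-order sequence: ivy, poppy, kale, ash, iris, fir, cedar, mint, bay, aster, lime, teak, pear, hop.

12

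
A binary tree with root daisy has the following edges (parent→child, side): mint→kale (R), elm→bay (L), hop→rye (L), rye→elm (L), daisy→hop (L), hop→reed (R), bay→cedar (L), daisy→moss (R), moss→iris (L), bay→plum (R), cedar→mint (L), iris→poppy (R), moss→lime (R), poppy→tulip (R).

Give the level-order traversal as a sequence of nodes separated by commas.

Level-order visits nodes level by level from the root, left to right within each level.
Level 0: daisy
Level 1: hop, moss
Level 2: rye, reed, iris, lime
Level 3: elm, poppy
Level 4: bay, tulip
Level 5: cedar, plum
Level 6: mint
Level 7: kale

daisy, hop, moss, rye, reed, iris, lime, elm, poppy, bay, tulip, cedar, plum, mint, kale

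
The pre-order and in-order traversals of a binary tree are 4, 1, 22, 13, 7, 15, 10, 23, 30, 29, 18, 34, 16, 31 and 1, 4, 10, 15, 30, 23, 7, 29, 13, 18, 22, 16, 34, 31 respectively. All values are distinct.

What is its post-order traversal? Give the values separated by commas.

1, 10, 30, 23, 15, 29, 7, 18, 13, 16, 31, 34, 22, 4

The first element of pre-order is the root; it splits in-order into left and right subtrees.
Root 4: left subtree has 1 node {1}, right has 12 {10, 15, 30, 23, 7, 29, 13, 18, 22, 16, 34, 31}.
  Root 22: left subtree has 8 nodes {10, 15, 30, 23, 7, 29, 13, 18}, right has 3 {16, 34, 31}.
    Root 13: left subtree has 6 nodes {10, 15, 30, 23, 7, 29}, right has 1 {18}.
      Root 7: left subtree has 4 nodes {10, 15, 30, 23}, right has 1 {29}.
        Root 15: left subtree has 1 node {10}, right has 2 {30, 23}.
          Root 23: left subtree has 1 node {30}, right has 0 { }.
    Root 34: left subtree has 1 node {16}, right has 1 {31}.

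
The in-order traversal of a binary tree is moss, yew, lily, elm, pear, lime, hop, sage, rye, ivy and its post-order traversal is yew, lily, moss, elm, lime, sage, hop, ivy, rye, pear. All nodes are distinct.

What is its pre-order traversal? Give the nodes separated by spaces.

The last element of post-order is the root; it splits in-order into left and right subtrees.
Root pear: left subtree has 4 nodes {moss, yew, lily, elm}, right has 5 {lime, hop, sage, rye, ivy}.
  Root elm: left subtree has 3 nodes {moss, yew, lily}, right has 0 { }.
    Root moss: left subtree has 0 nodes { }, right has 2 {yew, lily}.
      Root lily: left subtree has 1 node {yew}, right has 0 { }.
  Root rye: left subtree has 3 nodes {lime, hop, sage}, right has 1 {ivy}.
    Root hop: left subtree has 1 node {lime}, right has 1 {sage}.

pear elm moss lily yew rye hop lime sage ivy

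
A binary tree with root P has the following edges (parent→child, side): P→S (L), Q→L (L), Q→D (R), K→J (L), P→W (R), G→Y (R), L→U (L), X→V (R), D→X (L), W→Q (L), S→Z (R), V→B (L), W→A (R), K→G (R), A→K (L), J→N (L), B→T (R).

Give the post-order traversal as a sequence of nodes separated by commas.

Post-order visits the left subtree, then the right subtree, then the node.
At P: go left to S.
  At S: no left child.
  At S: go right to Z.
    Z is a leaf — visit Z.
  Visit S.
At P: go right to W.
  At W: go left to Q.
    At Q: go left to L.
      At L: go left to U.
        U is a leaf — visit U.
      At L: no right child.
      Visit L.
    At Q: go right to D.
      At D: go left to X.
        At X: no left child.
        At X: go right to V.
          At V: go left to B.
            At B: no left child.
            At B: go right to T.
              T is a leaf — visit T.
            Visit B.
          At V: no right child.
          Visit V.
        Visit X.
      At D: no right child.
      Visit D.
    Visit Q.
  At W: go right to A.
    At A: go left to K.
      At K: go left to J.
        At J: go left to N.
          N is a leaf — visit N.
        At J: no right child.
        Visit J.
      At K: go right to G.
        At G: no left child.
        At G: go right to Y.
          Y is a leaf — visit Y.
        Visit G.
      Visit K.
    At A: no right child.
    Visit A.
  Visit W.
Visit P.

Z, S, U, L, T, B, V, X, D, Q, N, J, Y, G, K, A, W, P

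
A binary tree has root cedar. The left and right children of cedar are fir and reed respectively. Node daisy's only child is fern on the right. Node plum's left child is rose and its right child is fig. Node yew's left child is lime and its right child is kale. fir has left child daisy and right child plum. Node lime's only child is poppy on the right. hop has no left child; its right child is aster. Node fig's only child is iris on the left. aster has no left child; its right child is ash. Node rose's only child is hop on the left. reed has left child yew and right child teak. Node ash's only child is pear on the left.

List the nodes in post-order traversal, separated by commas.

fern, daisy, pear, ash, aster, hop, rose, iris, fig, plum, fir, poppy, lime, kale, yew, teak, reed, cedar

Post-order visits the left subtree, then the right subtree, then the node.
At cedar: go left to fir.
  At fir: go left to daisy.
    At daisy: no left child.
    At daisy: go right to fern.
      fern is a leaf — visit fern.
    Visit daisy.
  At fir: go right to plum.
    At plum: go left to rose.
      At rose: go left to hop.
        At hop: no left child.
        At hop: go right to aster.
          At aster: no left child.
          At aster: go right to ash.
            At ash: go left to pear.
              pear is a leaf — visit pear.
            At ash: no right child.
            Visit ash.
          Visit aster.
        Visit hop.
      At rose: no right child.
      Visit rose.
    At plum: go right to fig.
      At fig: go left to iris.
        iris is a leaf — visit iris.
      At fig: no right child.
      Visit fig.
    Visit plum.
  Visit fir.
At cedar: go right to reed.
  At reed: go left to yew.
    At yew: go left to lime.
      At lime: no left child.
      At lime: go right to poppy.
        poppy is a leaf — visit poppy.
      Visit lime.
    At yew: go right to kale.
      kale is a leaf — visit kale.
    Visit yew.
  At reed: go right to teak.
    teak is a leaf — visit teak.
  Visit reed.
Visit cedar.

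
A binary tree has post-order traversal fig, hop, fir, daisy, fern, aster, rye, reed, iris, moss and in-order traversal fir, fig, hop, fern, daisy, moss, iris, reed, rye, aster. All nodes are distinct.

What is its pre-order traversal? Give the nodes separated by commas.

moss, fern, fir, hop, fig, daisy, iris, reed, rye, aster

The last element of post-order is the root; it splits in-order into left and right subtrees.
Root moss: left subtree has 5 nodes {fir, fig, hop, fern, daisy}, right has 4 {iris, reed, rye, aster}.
  Root fern: left subtree has 3 nodes {fir, fig, hop}, right has 1 {daisy}.
    Root fir: left subtree has 0 nodes { }, right has 2 {fig, hop}.
      Root hop: left subtree has 1 node {fig}, right has 0 { }.
  Root iris: left subtree has 0 nodes { }, right has 3 {reed, rye, aster}.
    Root reed: left subtree has 0 nodes { }, right has 2 {rye, aster}.
      Root rye: left subtree has 0 nodes { }, right has 1 {aster}.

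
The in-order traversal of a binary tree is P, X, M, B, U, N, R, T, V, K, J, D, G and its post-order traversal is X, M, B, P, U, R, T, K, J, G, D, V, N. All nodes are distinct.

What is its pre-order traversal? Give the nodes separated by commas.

N, U, P, B, M, X, V, T, R, D, J, K, G

The last element of post-order is the root; it splits in-order into left and right subtrees.
Root N: left subtree has 5 nodes {P, X, M, B, U}, right has 7 {R, T, V, K, J, D, G}.
  Root U: left subtree has 4 nodes {P, X, M, B}, right has 0 { }.
    Root P: left subtree has 0 nodes { }, right has 3 {X, M, B}.
      Root B: left subtree has 2 nodes {X, M}, right has 0 { }.
        Root M: left subtree has 1 node {X}, right has 0 { }.
  Root V: left subtree has 2 nodes {R, T}, right has 4 {K, J, D, G}.
    Root T: left subtree has 1 node {R}, right has 0 { }.
    Root D: left subtree has 2 nodes {K, J}, right has 1 {G}.
      Root J: left subtree has 1 node {K}, right has 0 { }.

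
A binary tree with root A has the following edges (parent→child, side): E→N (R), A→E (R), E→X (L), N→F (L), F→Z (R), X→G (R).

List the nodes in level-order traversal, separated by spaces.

Level-order visits nodes level by level from the root, left to right within each level.
Level 0: A
Level 1: E
Level 2: X, N
Level 3: G, F
Level 4: Z

A E X N G F Z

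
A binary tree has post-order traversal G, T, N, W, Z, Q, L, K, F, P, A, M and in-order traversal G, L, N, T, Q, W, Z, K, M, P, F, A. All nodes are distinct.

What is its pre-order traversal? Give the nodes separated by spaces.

M K L G Q N T Z W A P F

The last element of post-order is the root; it splits in-order into left and right subtrees.
Root M: left subtree has 8 nodes {G, L, N, T, Q, W, Z, K}, right has 3 {P, F, A}.
  Root K: left subtree has 7 nodes {G, L, N, T, Q, W, Z}, right has 0 { }.
    Root L: left subtree has 1 node {G}, right has 5 {N, T, Q, W, Z}.
      Root Q: left subtree has 2 nodes {N, T}, right has 2 {W, Z}.
        Root N: left subtree has 0 nodes { }, right has 1 {T}.
        Root Z: left subtree has 1 node {W}, right has 0 { }.
  Root A: left subtree has 2 nodes {P, F}, right has 0 { }.
    Root P: left subtree has 0 nodes { }, right has 1 {F}.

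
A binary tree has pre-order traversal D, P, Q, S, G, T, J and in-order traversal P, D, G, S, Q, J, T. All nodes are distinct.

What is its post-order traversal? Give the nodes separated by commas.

The first element of pre-order is the root; it splits in-order into left and right subtrees.
Root D: left subtree has 1 node {P}, right has 5 {G, S, Q, J, T}.
  Root Q: left subtree has 2 nodes {G, S}, right has 2 {J, T}.
    Root S: left subtree has 1 node {G}, right has 0 { }.
    Root T: left subtree has 1 node {J}, right has 0 { }.

P, G, S, J, T, Q, D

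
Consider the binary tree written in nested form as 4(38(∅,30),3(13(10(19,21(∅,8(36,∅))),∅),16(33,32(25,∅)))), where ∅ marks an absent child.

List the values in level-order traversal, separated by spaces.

4 38 3 30 13 16 10 33 32 19 21 25 8 36

Level-order visits nodes level by level from the root, left to right within each level.
Level 0: 4
Level 1: 38, 3
Level 2: 30, 13, 16
Level 3: 10, 33, 32
Level 4: 19, 21, 25
Level 5: 8
Level 6: 36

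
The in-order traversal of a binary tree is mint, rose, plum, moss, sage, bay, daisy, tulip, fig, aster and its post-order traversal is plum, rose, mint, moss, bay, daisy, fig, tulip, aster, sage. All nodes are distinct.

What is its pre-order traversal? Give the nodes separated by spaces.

sage moss mint rose plum aster tulip daisy bay fig

The last element of post-order is the root; it splits in-order into left and right subtrees.
Root sage: left subtree has 4 nodes {mint, rose, plum, moss}, right has 5 {bay, daisy, tulip, fig, aster}.
  Root moss: left subtree has 3 nodes {mint, rose, plum}, right has 0 { }.
    Root mint: left subtree has 0 nodes { }, right has 2 {rose, plum}.
      Root rose: left subtree has 0 nodes { }, right has 1 {plum}.
  Root aster: left subtree has 4 nodes {bay, daisy, tulip, fig}, right has 0 { }.
    Root tulip: left subtree has 2 nodes {bay, daisy}, right has 1 {fig}.
      Root daisy: left subtree has 1 node {bay}, right has 0 { }.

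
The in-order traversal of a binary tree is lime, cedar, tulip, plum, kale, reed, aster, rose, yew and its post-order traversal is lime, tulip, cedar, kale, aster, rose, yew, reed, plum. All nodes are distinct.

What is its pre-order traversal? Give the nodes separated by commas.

The last element of post-order is the root; it splits in-order into left and right subtrees.
Root plum: left subtree has 3 nodes {lime, cedar, tulip}, right has 5 {kale, reed, aster, rose, yew}.
  Root cedar: left subtree has 1 node {lime}, right has 1 {tulip}.
  Root reed: left subtree has 1 node {kale}, right has 3 {aster, rose, yew}.
    Root yew: left subtree has 2 nodes {aster, rose}, right has 0 { }.
      Root rose: left subtree has 1 node {aster}, right has 0 { }.

plum, cedar, lime, tulip, reed, kale, yew, rose, aster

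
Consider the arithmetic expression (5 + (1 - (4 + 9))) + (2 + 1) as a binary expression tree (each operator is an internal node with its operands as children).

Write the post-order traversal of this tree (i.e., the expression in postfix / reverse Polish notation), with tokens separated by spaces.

Post-order on an expression tree gives postfix notation: for each operator, emit left operand, right operand, then the operator.

5 1 4 9 + - + 2 1 + +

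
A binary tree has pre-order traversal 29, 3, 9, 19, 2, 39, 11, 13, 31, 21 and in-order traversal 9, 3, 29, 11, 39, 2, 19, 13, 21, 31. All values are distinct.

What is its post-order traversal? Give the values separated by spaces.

The first element of pre-order is the root; it splits in-order into left and right subtrees.
Root 29: left subtree has 2 nodes {9, 3}, right has 7 {11, 39, 2, 19, 13, 21, 31}.
  Root 3: left subtree has 1 node {9}, right has 0 { }.
  Root 19: left subtree has 3 nodes {11, 39, 2}, right has 3 {13, 21, 31}.
    Root 2: left subtree has 2 nodes {11, 39}, right has 0 { }.
      Root 39: left subtree has 1 node {11}, right has 0 { }.
    Root 13: left subtree has 0 nodes { }, right has 2 {21, 31}.
      Root 31: left subtree has 1 node {21}, right has 0 { }.

9 3 11 39 2 21 31 13 19 29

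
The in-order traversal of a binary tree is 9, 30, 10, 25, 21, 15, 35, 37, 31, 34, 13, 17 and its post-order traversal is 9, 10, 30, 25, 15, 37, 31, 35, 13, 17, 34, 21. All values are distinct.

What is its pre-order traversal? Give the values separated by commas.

The last element of post-order is the root; it splits in-order into left and right subtrees.
Root 21: left subtree has 4 nodes {9, 30, 10, 25}, right has 7 {15, 35, 37, 31, 34, 13, 17}.
  Root 25: left subtree has 3 nodes {9, 30, 10}, right has 0 { }.
    Root 30: left subtree has 1 node {9}, right has 1 {10}.
  Root 34: left subtree has 4 nodes {15, 35, 37, 31}, right has 2 {13, 17}.
    Root 35: left subtree has 1 node {15}, right has 2 {37, 31}.
      Root 31: left subtree has 1 node {37}, right has 0 { }.
    Root 17: left subtree has 1 node {13}, right has 0 { }.

21, 25, 30, 9, 10, 34, 35, 15, 31, 37, 17, 13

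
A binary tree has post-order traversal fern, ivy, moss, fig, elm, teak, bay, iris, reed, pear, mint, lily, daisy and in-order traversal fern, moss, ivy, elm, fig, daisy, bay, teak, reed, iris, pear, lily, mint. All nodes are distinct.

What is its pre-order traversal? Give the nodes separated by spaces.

The last element of post-order is the root; it splits in-order into left and right subtrees.
Root daisy: left subtree has 5 nodes {fern, moss, ivy, elm, fig}, right has 7 {bay, teak, reed, iris, pear, lily, mint}.
  Root elm: left subtree has 3 nodes {fern, moss, ivy}, right has 1 {fig}.
    Root moss: left subtree has 1 node {fern}, right has 1 {ivy}.
  Root lily: left subtree has 5 nodes {bay, teak, reed, iris, pear}, right has 1 {mint}.
    Root pear: left subtree has 4 nodes {bay, teak, reed, iris}, right has 0 { }.
      Root reed: left subtree has 2 nodes {bay, teak}, right has 1 {iris}.
        Root bay: left subtree has 0 nodes { }, right has 1 {teak}.

daisy elm moss fern ivy fig lily pear reed bay teak iris mint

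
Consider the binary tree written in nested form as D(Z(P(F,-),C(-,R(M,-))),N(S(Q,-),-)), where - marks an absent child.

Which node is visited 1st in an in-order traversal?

In-order visits the left subtree, then the node, then the right subtree.
At D: go left to Z.
  At Z: go left to P.
    At P: go left to F.
      F is a leaf — visit F.
    Visit P.
    At P: no right child.
  Visit Z.
  At Z: go right to C.
    At C: no left child.
    Visit C.
    At C: go right to R.
      At R: go left to M.
        M is a leaf — visit M.
      Visit R.
      At R: no right child.
Visit D.
At D: go right to N.
  At N: go left to S.
    At S: go left to Q.
      Q is a leaf — visit Q.
    Visit S.
    At S: no right child.
  Visit N.
  At N: no right child.
Full in-order sequence: F, P, Z, C, M, R, D, Q, S, N.

F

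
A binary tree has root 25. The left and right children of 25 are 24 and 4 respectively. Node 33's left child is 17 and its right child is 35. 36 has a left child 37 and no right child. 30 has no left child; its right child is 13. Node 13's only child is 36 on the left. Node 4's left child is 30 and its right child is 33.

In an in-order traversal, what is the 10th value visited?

35

In-order visits the left subtree, then the node, then the right subtree.
At 25: go left to 24.
  24 is a leaf — visit 24.
Visit 25.
At 25: go right to 4.
  At 4: go left to 30.
    At 30: no left child.
    Visit 30.
    At 30: go right to 13.
      At 13: go left to 36.
        At 36: go left to 37.
          37 is a leaf — visit 37.
        Visit 36.
        At 36: no right child.
      Visit 13.
      At 13: no right child.
  Visit 4.
  At 4: go right to 33.
    At 33: go left to 17.
      17 is a leaf — visit 17.
    Visit 33.
    At 33: go right to 35.
      35 is a leaf — visit 35.
Full in-order sequence: 24, 25, 30, 37, 36, 13, 4, 17, 33, 35.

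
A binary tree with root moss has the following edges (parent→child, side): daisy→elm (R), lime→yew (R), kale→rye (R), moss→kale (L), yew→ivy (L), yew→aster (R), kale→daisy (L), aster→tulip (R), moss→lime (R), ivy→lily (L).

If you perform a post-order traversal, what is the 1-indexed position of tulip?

7

Post-order visits the left subtree, then the right subtree, then the node.
At moss: go left to kale.
  At kale: go left to daisy.
    At daisy: no left child.
    At daisy: go right to elm.
      elm is a leaf — visit elm.
    Visit daisy.
  At kale: go right to rye.
    rye is a leaf — visit rye.
  Visit kale.
At moss: go right to lime.
  At lime: no left child.
  At lime: go right to yew.
    At yew: go left to ivy.
      At ivy: go left to lily.
        lily is a leaf — visit lily.
      At ivy: no right child.
      Visit ivy.
    At yew: go right to aster.
      At aster: no left child.
      At aster: go right to tulip.
        tulip is a leaf — visit tulip.
      Visit aster.
    Visit yew.
  Visit lime.
Visit moss.
Full post-order sequence: elm, daisy, rye, kale, lily, ivy, tulip, aster, yew, lime, moss.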